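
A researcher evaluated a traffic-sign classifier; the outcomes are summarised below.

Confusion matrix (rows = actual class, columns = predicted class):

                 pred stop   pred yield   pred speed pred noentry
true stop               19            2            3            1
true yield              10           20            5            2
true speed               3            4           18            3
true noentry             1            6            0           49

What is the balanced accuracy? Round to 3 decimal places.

0.705

Balanced accuracy = mean of per-class recall.
  stop: recall = 19/25 = 0.7600
  yield: recall = 20/37 = 0.5405
  speed: recall = 18/28 = 0.6429
  noentry: recall = 49/56 = 0.8750
Mean = (0.7600 + 0.5405 + 0.6429 + 0.8750) / 4 = 0.705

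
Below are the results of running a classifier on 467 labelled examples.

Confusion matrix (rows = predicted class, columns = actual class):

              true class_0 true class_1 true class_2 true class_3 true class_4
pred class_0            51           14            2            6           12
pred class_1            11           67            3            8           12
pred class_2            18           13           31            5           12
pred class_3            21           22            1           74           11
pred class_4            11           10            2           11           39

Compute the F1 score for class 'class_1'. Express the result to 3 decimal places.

F1 score = 2·TP/(2·TP+FP+FN).
class_1: TP=67, FP=11+3+8+12=34, FN=14+13+22+10=59 → 134/227 = 0.5903

0.590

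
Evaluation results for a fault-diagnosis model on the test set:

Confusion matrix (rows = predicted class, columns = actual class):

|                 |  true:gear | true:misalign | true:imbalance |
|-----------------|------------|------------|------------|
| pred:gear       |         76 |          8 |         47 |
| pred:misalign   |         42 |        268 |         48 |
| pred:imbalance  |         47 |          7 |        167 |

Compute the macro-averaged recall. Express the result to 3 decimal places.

0.682

Per-class recall (TP/(TP+FN)):
  gear: TP=76, FN=42+47=89 → 76/165 = 0.4606
  misalign: TP=268, FN=8+7=15 → 268/283 = 0.9470
  imbalance: TP=167, FN=47+48=95 → 167/262 = 0.6374
Macro-recall = mean = (0.4606 + 0.9470 + 0.6374) / 3 = 0.682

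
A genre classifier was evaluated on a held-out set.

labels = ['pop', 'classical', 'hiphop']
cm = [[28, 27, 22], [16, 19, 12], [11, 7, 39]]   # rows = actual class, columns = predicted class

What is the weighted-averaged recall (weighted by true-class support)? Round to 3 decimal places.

0.475

Per-class recall (TP/(TP+FN)):
  pop: TP=28, FN=27+22=49 → 28/77 = 0.3636
  classical: TP=19, FN=16+12=28 → 19/47 = 0.4043
  hiphop: TP=39, FN=11+7=18 → 39/57 = 0.6842
Weighted-recall = Σ (supportᵢ/N)·recallᵢ with N=181: (77/181)·0.3636 + (47/181)·0.4043 + (57/181)·0.6842 = 0.475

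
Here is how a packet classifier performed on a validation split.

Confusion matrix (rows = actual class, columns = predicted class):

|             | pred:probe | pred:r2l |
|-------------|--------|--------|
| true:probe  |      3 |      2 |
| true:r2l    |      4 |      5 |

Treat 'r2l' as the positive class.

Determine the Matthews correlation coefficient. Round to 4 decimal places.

MCC = (TP·TN − FP·FN) / √((TP+FP)(TP+FN)(TN+FP)(TN+FN))
Numerator = 5·3 − 2·4 = 7
Denominator = √(7·9·5·7) = √2205 = 46.9574
MCC = 7 / 46.9574 = 0.1491

0.1491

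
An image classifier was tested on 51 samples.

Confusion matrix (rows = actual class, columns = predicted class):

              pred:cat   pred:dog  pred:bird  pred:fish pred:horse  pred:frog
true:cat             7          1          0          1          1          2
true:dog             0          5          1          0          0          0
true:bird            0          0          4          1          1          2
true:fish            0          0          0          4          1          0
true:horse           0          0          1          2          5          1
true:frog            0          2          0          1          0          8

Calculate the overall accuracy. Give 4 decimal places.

0.6471

Accuracy = trace / total = (7+5+4+4+5+8=33) / 51 = 33/51 = 0.6471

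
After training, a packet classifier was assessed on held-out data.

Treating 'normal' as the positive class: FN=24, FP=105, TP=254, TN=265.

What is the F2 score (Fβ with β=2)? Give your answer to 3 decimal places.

Fβ = (1+β²)·TP / ((1+β²)·TP + β²·FN + FP), with β²=4
= 5·254 / (5·254 + 4·24 + 105) = 0.863

0.863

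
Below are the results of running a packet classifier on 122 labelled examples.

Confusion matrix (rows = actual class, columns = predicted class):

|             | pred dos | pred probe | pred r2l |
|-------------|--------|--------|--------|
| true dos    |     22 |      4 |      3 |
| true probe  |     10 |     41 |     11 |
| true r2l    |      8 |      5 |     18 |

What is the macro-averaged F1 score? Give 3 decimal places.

0.647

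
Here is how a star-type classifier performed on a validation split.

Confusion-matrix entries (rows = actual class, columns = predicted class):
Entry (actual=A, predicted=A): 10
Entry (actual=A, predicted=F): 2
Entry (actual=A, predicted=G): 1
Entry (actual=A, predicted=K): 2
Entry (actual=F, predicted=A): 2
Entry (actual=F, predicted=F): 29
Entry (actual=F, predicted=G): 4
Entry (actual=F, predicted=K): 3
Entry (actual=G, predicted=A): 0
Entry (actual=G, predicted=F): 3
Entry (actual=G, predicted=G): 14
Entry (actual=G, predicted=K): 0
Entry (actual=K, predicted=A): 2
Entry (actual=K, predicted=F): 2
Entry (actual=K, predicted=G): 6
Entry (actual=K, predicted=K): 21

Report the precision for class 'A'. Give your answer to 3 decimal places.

Treat 'A' as positive and all other classes as negative.
precision = TP/(TP+FP).
A: TP=10, FP=2+0+2=4 → 10/14 = 0.7143

0.714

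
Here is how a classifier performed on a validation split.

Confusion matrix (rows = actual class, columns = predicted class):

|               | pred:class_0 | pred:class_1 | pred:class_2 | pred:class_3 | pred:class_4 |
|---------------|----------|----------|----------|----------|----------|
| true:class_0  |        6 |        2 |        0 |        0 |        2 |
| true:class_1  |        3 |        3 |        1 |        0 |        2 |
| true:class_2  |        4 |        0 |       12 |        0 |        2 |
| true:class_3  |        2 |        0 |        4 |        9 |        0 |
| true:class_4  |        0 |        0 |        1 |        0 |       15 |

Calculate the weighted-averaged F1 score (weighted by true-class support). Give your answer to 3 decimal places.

Per-class F1 score (2·TP/(2·TP+FP+FN)):
  class_0: TP=6, FP=3+4+2+0=9, FN=2+0+0+2=4 → 12/25 = 0.4800
  class_1: TP=3, FP=2+0+0+0=2, FN=3+1+0+2=6 → 6/14 = 0.4286
  class_2: TP=12, FP=0+1+4+1=6, FN=4+0+0+2=6 → 24/36 = 0.6667
  class_3: TP=9, FP=0+0+0+0=0, FN=2+0+4+0=6 → 18/24 = 0.7500
  class_4: TP=15, FP=2+2+2+0=6, FN=0+0+1+0=1 → 30/37 = 0.8108
Weighted-F1 score = Σ (supportᵢ/N)·F1 scoreᵢ with N=68: (10/68)·0.4800 + (9/68)·0.4286 + (18/68)·0.6667 + (15/68)·0.7500 + (16/68)·0.8108 = 0.660

0.660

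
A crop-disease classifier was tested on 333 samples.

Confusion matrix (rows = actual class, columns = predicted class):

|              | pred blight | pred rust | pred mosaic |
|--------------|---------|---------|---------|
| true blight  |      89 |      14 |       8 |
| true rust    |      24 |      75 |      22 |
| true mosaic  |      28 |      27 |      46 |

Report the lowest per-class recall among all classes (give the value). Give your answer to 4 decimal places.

0.4554

Per-class recall (TP/(TP+FN)):
  blight: TP=89, FN=14+8=22 → 89/111 = 0.80180
  rust: TP=75, FN=24+22=46 → 75/121 = 0.61983
  mosaic: TP=46, FN=28+27=55 → 46/101 = 0.45545
Lowest is class 'mosaic' with recall = 0.4554.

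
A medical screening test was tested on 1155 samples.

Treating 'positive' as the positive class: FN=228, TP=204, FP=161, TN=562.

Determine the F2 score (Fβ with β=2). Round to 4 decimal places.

0.4873

Fβ = (1+β²)·TP / ((1+β²)·TP + β²·FN + FP), with β²=4
= 5·204 / (5·204 + 4·228 + 161) = 0.4873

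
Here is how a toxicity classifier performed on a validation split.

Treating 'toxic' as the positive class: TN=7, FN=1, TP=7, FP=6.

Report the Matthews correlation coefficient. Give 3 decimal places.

0.413

MCC = (TP·TN − FP·FN) / √((TP+FP)(TP+FN)(TN+FP)(TN+FN))
Numerator = 7·7 − 6·1 = 43
Denominator = √(13·8·13·8) = √10816 = 104.0000
MCC = 43 / 104.0000 = 0.413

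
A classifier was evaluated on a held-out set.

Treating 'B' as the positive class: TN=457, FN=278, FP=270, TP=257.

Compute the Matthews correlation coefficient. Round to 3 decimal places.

MCC = (TP·TN − FP·FN) / √((TP+FP)(TP+FN)(TN+FP)(TN+FN))
Numerator = 257·457 − 270·278 = 42389
Denominator = √(527·535·727·735) = √150655901025 = 388144.1756
MCC = 42389 / 388144.1756 = 0.109

0.109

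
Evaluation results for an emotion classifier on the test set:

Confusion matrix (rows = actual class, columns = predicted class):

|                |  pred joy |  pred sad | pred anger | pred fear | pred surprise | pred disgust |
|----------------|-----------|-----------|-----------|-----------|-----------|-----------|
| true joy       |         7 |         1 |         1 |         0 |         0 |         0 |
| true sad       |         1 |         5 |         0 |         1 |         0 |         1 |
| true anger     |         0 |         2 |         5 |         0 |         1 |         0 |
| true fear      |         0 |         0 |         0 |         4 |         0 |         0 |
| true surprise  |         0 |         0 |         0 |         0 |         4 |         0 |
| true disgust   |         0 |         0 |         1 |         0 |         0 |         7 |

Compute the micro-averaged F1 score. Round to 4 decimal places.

0.7805

Micro-averaging pools counts across classes: ΣTP=32, ΣFP=9, ΣFN=9.
Micro-F1 score = 2·TP/(2·TP+FP+FN) on pooled counts = 0.7805 (equals overall accuracy in single-label multiclass).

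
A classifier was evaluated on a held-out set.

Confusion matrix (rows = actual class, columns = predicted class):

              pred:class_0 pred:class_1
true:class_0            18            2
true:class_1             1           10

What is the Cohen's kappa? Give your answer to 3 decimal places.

0.793

Observed agreement pₒ = trace/N = 28/31 = 0.9032
Expected agreement pₑ = Σ (rowᵢ·colᵢ)/N² = (20·19 + 11·12)/31² = 0.5328
κ = (pₒ − pₑ)/(1 − pₑ) = (0.9032 − 0.5328)/(1 − 0.5328) = 0.793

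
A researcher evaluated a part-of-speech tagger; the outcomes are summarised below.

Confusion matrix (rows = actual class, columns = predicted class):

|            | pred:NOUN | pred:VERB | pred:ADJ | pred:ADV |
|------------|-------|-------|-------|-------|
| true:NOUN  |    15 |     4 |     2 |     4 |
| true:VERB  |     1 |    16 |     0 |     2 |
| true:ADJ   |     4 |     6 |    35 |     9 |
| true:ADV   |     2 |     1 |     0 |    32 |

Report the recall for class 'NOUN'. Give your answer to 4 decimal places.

Take TP from the diagonal, FP from the rest of the 'NOUN' prediction marginal, FN from the rest of the 'NOUN' actual marginal.
recall = TP/(TP+FN).
NOUN: TP=15, FN=4+2+4=10 → 15/25 = 0.60000

0.6000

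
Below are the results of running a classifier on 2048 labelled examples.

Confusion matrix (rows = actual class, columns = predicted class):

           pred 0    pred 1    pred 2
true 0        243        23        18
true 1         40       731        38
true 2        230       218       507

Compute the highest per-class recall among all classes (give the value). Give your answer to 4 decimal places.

Per-class recall (TP/(TP+FN)):
  0: TP=243, FN=23+18=41 → 243/284 = 0.85563
  1: TP=731, FN=40+38=78 → 731/809 = 0.90358
  2: TP=507, FN=230+218=448 → 507/955 = 0.53089
Highest is class '1' with recall = 0.9036.

0.9036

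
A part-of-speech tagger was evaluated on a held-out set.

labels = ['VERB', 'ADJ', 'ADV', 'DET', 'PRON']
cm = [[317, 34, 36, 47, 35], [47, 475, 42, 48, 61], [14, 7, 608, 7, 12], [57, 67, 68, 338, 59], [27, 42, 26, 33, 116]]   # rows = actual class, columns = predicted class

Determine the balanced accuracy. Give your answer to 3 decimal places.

0.674

Balanced accuracy = mean of per-class recall.
  VERB: recall = 317/469 = 0.6759
  ADJ: recall = 475/673 = 0.7058
  ADV: recall = 608/648 = 0.9383
  DET: recall = 338/589 = 0.5739
  PRON: recall = 116/244 = 0.4754
Mean = (0.6759 + 0.7058 + 0.9383 + 0.5739 + 0.4754) / 5 = 0.674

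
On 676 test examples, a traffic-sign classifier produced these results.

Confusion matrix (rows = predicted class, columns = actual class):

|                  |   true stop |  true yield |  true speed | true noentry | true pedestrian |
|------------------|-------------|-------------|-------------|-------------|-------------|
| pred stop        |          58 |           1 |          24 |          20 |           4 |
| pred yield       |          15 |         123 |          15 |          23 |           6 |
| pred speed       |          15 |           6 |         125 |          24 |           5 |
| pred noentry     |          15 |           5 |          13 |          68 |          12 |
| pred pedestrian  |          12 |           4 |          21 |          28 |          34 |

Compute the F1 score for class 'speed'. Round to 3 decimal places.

0.670

One-vs-rest for 'speed': TP = diagonal; FP = other classes predicted 'speed'; FN = 'speed' predicted as other.
F1 score = 2·TP/(2·TP+FP+FN).
speed: TP=125, FP=15+6+24+5=50, FN=24+15+13+21=73 → 250/373 = 0.6702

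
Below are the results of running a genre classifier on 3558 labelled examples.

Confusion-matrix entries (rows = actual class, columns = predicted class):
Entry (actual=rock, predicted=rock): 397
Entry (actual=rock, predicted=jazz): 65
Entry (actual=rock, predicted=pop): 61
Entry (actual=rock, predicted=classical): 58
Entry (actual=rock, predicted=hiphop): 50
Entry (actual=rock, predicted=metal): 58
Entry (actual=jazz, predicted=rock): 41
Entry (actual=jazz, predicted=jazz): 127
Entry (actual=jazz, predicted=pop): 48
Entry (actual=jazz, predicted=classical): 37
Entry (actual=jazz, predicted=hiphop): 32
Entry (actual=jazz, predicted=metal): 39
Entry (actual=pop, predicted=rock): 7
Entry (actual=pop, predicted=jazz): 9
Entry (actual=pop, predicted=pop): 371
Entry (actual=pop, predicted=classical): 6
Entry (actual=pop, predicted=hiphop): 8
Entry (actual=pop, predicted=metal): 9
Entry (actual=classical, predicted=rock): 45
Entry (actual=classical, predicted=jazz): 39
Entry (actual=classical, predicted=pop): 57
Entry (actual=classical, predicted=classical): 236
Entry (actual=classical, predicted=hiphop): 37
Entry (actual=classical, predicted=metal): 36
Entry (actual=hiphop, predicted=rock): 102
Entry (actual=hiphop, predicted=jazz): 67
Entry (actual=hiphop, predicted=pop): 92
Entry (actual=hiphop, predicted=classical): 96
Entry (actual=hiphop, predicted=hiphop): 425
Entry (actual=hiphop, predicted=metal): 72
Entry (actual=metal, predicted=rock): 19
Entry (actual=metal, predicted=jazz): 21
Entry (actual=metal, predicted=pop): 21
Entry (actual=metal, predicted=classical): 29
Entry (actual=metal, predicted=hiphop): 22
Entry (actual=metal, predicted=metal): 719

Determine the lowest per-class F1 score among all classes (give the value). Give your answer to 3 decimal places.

Per-class F1 score (2·TP/(2·TP+FP+FN)):
  rock: TP=397, FP=41+7+45+102+19=214, FN=65+61+58+50+58=292 → 794/1300 = 0.6108
  jazz: TP=127, FP=65+9+39+67+21=201, FN=41+48+37+32+39=197 → 254/652 = 0.3896
  pop: TP=371, FP=61+48+57+92+21=279, FN=7+9+6+8+9=39 → 742/1060 = 0.7000
  classical: TP=236, FP=58+37+6+96+29=226, FN=45+39+57+37+36=214 → 472/912 = 0.5175
  hiphop: TP=425, FP=50+32+8+37+22=149, FN=102+67+92+96+72=429 → 850/1428 = 0.5952
  metal: TP=719, FP=58+39+9+36+72=214, FN=19+21+21+29+22=112 → 1438/1764 = 0.8152
Lowest is class 'jazz' with F1 score = 0.390.

0.390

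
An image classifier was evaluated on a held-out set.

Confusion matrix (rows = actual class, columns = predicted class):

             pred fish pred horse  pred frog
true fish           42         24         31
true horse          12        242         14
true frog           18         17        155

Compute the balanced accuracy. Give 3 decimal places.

0.717

Balanced accuracy = mean of per-class recall.
  fish: recall = 42/97 = 0.4330
  horse: recall = 242/268 = 0.9030
  frog: recall = 155/190 = 0.8158
Mean = (0.4330 + 0.9030 + 0.8158) / 3 = 0.717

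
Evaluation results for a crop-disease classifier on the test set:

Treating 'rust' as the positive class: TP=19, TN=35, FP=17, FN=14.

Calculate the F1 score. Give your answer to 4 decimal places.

Precision = TP/(TP+FP) = 19/36 = 0.5278
Recall = TP/(TP+FN) = 19/33 = 0.5758
F1 = 2·TP/(2·TP+FP+FN) = 38/69 = 0.5507

0.5507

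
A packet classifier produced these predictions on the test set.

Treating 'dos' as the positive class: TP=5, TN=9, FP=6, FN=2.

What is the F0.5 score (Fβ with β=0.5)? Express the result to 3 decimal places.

Fβ = (1+β²)·TP / ((1+β²)·TP + β²·FN + FP), with β²=1/4
= 1.25·5 / (1.25·5 + 0.25·2 + 6) = 0.490

0.490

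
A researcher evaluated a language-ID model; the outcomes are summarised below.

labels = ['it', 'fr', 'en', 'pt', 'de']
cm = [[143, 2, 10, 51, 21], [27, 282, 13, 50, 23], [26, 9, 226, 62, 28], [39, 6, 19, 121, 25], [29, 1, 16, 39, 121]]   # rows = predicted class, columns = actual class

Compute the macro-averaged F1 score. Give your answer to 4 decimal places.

Per-class F1 score (2·TP/(2·TP+FP+FN)):
  it: TP=143, FP=2+10+51+21=84, FN=27+26+39+29=121 → 286/491 = 0.58248
  fr: TP=282, FP=27+13+50+23=113, FN=2+9+6+1=18 → 564/695 = 0.81151
  en: TP=226, FP=26+9+62+28=125, FN=10+13+19+16=58 → 452/635 = 0.71181
  pt: TP=121, FP=39+6+19+25=89, FN=51+50+62+39=202 → 242/533 = 0.45403
  de: TP=121, FP=29+1+16+39=85, FN=21+23+28+25=97 → 242/424 = 0.57075
Macro-F1 score = mean = (0.58248 + 0.81151 + 0.71181 + 0.45403 + 0.57075) / 5 = 0.6261

0.6261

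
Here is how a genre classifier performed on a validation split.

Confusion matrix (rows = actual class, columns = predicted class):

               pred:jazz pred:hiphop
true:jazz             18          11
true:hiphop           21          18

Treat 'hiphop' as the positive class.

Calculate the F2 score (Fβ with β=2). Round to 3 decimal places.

Fβ = (1+β²)·TP / ((1+β²)·TP + β²·FN + FP), with β²=4
= 5·18 / (5·18 + 4·21 + 11) = 0.486

0.486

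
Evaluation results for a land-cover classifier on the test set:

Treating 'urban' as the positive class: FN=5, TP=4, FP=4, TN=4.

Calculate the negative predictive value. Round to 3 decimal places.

0.444

NPV = TN/(TN+FN) = 4/(4+5) = 0.444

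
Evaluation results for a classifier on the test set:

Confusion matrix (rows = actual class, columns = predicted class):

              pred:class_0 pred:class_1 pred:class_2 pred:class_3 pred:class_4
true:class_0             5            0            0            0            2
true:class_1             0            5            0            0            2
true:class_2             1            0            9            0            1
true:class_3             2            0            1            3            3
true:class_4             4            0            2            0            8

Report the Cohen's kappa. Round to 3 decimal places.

0.521

Observed agreement pₒ = trace/N = 30/48 = 0.6250
Expected agreement pₑ = Σ (rowᵢ·colᵢ)/N² = (7·12 + 7·5 + 11·12 + 9·3 + 14·16)/48² = 0.2179
κ = (pₒ − pₑ)/(1 − pₑ) = (0.6250 − 0.2179)/(1 − 0.2179) = 0.521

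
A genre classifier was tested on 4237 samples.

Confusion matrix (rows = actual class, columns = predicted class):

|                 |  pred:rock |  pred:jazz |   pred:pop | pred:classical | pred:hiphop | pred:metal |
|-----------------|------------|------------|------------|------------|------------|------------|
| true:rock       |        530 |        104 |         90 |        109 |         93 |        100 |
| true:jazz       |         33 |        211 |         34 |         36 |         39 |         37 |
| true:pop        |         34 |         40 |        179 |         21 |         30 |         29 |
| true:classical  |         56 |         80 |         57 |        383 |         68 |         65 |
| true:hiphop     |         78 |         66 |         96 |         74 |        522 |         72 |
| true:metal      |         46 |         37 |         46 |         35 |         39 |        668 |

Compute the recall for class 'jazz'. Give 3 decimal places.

0.541

One-vs-rest for 'jazz': TP = diagonal; FP = other classes predicted 'jazz'; FN = 'jazz' predicted as other.
recall = TP/(TP+FN).
jazz: TP=211, FN=33+34+36+39+37=179 → 211/390 = 0.5410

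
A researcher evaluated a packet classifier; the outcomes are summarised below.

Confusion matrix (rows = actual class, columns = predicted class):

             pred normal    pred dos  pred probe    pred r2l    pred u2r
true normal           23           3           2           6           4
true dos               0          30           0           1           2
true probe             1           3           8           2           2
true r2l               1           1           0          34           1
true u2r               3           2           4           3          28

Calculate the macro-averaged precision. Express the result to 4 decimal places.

0.7316

Per-class precision (TP/(TP+FP)):
  normal: TP=23, FP=0+1+1+3=5 → 23/28 = 0.82143
  dos: TP=30, FP=3+3+1+2=9 → 30/39 = 0.76923
  probe: TP=8, FP=2+0+0+4=6 → 8/14 = 0.57143
  r2l: TP=34, FP=6+1+2+3=12 → 34/46 = 0.73913
  u2r: TP=28, FP=4+2+2+1=9 → 28/37 = 0.75676
Macro-precision = mean = (0.82143 + 0.76923 + 0.57143 + 0.73913 + 0.75676) / 5 = 0.7316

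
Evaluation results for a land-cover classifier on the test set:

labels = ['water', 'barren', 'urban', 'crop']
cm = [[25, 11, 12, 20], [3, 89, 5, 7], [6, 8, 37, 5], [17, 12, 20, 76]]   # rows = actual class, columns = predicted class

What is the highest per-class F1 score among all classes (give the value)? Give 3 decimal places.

0.795

Per-class F1 score (2·TP/(2·TP+FP+FN)):
  water: TP=25, FP=3+6+17=26, FN=11+12+20=43 → 50/119 = 0.4202
  barren: TP=89, FP=11+8+12=31, FN=3+5+7=15 → 178/224 = 0.7946
  urban: TP=37, FP=12+5+20=37, FN=6+8+5=19 → 74/130 = 0.5692
  crop: TP=76, FP=20+7+5=32, FN=17+12+20=49 → 152/233 = 0.6524
Highest is class 'barren' with F1 score = 0.795.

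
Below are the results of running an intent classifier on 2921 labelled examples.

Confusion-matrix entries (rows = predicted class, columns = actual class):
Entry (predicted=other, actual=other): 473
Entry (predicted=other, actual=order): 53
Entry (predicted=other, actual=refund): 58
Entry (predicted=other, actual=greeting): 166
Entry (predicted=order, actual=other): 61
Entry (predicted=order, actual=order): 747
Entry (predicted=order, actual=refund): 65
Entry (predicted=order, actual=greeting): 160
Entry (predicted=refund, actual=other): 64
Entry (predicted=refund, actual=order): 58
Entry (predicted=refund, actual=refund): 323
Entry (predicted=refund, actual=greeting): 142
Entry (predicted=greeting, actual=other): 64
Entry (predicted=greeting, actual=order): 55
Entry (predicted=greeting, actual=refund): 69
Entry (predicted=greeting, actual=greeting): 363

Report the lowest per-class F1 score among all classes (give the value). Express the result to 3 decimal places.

0.525

Per-class F1 score (2·TP/(2·TP+FP+FN)):
  other: TP=473, FP=53+58+166=277, FN=61+64+64=189 → 946/1412 = 0.6700
  order: TP=747, FP=61+65+160=286, FN=53+58+55=166 → 1494/1946 = 0.7677
  refund: TP=323, FP=64+58+142=264, FN=58+65+69=192 → 646/1102 = 0.5862
  greeting: TP=363, FP=64+55+69=188, FN=166+160+142=468 → 726/1382 = 0.5253
Lowest is class 'greeting' with F1 score = 0.525.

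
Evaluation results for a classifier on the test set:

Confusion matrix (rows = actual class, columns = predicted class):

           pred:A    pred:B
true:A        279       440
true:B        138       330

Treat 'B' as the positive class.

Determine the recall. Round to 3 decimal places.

0.705

Recall = TP/(TP+FN) = 330/(330+138) = 330/468 = 0.705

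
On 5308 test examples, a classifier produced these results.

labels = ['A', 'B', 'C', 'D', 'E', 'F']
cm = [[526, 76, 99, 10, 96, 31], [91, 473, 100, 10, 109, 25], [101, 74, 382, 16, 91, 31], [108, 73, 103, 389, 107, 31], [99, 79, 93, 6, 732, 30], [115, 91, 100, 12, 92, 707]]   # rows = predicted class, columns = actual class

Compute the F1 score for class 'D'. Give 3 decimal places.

Treat 'D' as positive and all other classes as negative.
F1 score = 2·TP/(2·TP+FP+FN).
D: TP=389, FP=108+73+103+107+31=422, FN=10+10+16+6+12=54 → 778/1254 = 0.6204

0.620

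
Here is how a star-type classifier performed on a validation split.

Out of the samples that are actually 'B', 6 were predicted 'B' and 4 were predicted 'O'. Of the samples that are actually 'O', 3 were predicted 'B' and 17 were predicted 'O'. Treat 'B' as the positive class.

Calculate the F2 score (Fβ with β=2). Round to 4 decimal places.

Fβ = (1+β²)·TP / ((1+β²)·TP + β²·FN + FP), with β²=4
= 5·6 / (5·6 + 4·4 + 3) = 0.6122

0.6122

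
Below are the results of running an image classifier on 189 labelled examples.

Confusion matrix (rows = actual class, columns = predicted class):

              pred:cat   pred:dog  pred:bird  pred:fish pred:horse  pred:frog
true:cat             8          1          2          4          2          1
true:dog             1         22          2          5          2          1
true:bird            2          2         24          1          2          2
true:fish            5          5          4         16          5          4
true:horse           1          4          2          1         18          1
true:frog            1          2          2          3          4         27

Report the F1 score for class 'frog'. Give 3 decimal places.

Take TP from the diagonal, FP from the rest of the 'frog' prediction marginal, FN from the rest of the 'frog' actual marginal.
F1 score = 2·TP/(2·TP+FP+FN).
frog: TP=27, FP=1+1+2+4+1=9, FN=1+2+2+3+4=12 → 54/75 = 0.7200

0.720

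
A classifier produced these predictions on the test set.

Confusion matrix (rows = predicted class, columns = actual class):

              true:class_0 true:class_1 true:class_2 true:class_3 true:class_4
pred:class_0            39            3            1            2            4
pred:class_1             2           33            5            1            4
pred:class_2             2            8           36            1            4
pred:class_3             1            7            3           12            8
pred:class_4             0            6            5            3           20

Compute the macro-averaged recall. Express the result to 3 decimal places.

0.663

Per-class recall (TP/(TP+FN)):
  class_0: TP=39, FN=2+2+1+0=5 → 39/44 = 0.8864
  class_1: TP=33, FN=3+8+7+6=24 → 33/57 = 0.5789
  class_2: TP=36, FN=1+5+3+5=14 → 36/50 = 0.7200
  class_3: TP=12, FN=2+1+1+3=7 → 12/19 = 0.6316
  class_4: TP=20, FN=4+4+4+8=20 → 20/40 = 0.5000
Macro-recall = mean = (0.8864 + 0.5789 + 0.7200 + 0.6316 + 0.5000) / 5 = 0.663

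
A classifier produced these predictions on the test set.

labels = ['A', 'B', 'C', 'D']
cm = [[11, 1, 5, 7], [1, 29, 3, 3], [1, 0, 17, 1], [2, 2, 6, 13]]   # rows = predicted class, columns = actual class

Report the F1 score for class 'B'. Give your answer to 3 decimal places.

0.853

Take TP from the diagonal, FP from the rest of the 'B' prediction marginal, FN from the rest of the 'B' actual marginal.
F1 score = 2·TP/(2·TP+FP+FN).
B: TP=29, FP=1+3+3=7, FN=1+0+2=3 → 58/68 = 0.8529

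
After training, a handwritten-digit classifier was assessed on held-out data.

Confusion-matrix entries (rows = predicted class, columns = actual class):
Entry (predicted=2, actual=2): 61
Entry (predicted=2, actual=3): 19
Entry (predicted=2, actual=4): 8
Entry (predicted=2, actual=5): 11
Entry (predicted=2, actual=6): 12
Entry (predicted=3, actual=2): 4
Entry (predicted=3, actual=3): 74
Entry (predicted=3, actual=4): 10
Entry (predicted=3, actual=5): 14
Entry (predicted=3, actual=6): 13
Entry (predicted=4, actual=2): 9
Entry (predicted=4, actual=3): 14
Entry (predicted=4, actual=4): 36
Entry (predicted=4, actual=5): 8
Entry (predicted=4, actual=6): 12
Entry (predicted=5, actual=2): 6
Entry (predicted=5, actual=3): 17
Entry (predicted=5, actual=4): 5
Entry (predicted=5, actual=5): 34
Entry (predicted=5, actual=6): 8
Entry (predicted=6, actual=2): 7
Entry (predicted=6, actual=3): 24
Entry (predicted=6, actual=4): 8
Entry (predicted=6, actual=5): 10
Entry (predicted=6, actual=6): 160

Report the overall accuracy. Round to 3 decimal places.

0.625

Accuracy = trace / total = (61+74+36+34+160=365) / 584 = 365/584 = 0.625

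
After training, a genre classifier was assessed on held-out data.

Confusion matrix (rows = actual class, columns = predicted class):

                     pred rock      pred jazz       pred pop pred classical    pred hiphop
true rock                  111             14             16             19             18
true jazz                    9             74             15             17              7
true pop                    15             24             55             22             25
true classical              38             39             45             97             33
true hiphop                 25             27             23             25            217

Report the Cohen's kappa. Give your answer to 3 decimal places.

Observed agreement pₒ = trace/N = 554/1010 = 0.5485
Expected agreement pₑ = Σ (rowᵢ·colᵢ)/N² = (178·198 + 122·178 + 141·154 + 252·180 + 317·300)/1010² = 0.2148
κ = (pₒ − pₑ)/(1 − pₑ) = (0.5485 − 0.2148)/(1 − 0.2148) = 0.425

0.425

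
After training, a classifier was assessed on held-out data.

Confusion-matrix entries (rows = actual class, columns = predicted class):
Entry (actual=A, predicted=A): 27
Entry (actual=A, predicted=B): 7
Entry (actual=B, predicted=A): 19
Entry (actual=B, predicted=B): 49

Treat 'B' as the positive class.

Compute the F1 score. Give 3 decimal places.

Precision = TP/(TP+FP) = 49/56 = 0.8750
Recall = TP/(TP+FN) = 49/68 = 0.7206
F1 = 2·TP/(2·TP+FP+FN) = 98/124 = 0.790

0.790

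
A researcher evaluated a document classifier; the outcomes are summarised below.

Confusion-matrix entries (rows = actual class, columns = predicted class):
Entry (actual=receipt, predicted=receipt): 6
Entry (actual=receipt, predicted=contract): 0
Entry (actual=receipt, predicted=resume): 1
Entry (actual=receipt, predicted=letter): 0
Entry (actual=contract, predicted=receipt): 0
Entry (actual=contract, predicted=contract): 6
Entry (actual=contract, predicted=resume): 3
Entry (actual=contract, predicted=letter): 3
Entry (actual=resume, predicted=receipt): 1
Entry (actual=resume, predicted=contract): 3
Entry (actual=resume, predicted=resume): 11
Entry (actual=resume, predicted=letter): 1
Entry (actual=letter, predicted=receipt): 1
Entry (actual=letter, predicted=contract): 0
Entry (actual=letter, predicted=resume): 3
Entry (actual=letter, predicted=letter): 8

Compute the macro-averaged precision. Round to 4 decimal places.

0.6736

Per-class precision (TP/(TP+FP)):
  receipt: TP=6, FP=0+1+1=2 → 6/8 = 0.75000
  contract: TP=6, FP=0+3+0=3 → 6/9 = 0.66667
  resume: TP=11, FP=1+3+3=7 → 11/18 = 0.61111
  letter: TP=8, FP=0+3+1=4 → 8/12 = 0.66667
Macro-precision = mean = (0.75000 + 0.66667 + 0.61111 + 0.66667) / 4 = 0.6736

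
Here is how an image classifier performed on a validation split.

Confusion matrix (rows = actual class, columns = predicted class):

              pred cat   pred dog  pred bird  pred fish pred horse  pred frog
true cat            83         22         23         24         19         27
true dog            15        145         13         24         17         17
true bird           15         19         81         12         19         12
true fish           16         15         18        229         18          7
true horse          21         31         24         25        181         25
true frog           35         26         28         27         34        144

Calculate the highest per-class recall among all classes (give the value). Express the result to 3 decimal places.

Per-class recall (TP/(TP+FN)):
  cat: TP=83, FN=22+23+24+19+27=115 → 83/198 = 0.4192
  dog: TP=145, FN=15+13+24+17+17=86 → 145/231 = 0.6277
  bird: TP=81, FN=15+19+12+19+12=77 → 81/158 = 0.5127
  fish: TP=229, FN=16+15+18+18+7=74 → 229/303 = 0.7558
  horse: TP=181, FN=21+31+24+25+25=126 → 181/307 = 0.5896
  frog: TP=144, FN=35+26+28+27+34=150 → 144/294 = 0.4898
Highest is class 'fish' with recall = 0.756.

0.756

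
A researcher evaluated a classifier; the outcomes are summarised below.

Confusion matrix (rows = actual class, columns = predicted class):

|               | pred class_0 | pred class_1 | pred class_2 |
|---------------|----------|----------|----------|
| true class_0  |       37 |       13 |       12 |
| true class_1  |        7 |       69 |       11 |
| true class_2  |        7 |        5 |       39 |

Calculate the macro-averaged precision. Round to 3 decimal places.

Per-class precision (TP/(TP+FP)):
  class_0: TP=37, FP=7+7=14 → 37/51 = 0.7255
  class_1: TP=69, FP=13+5=18 → 69/87 = 0.7931
  class_2: TP=39, FP=12+11=23 → 39/62 = 0.6290
Macro-precision = mean = (0.7255 + 0.7931 + 0.6290) / 3 = 0.716

0.716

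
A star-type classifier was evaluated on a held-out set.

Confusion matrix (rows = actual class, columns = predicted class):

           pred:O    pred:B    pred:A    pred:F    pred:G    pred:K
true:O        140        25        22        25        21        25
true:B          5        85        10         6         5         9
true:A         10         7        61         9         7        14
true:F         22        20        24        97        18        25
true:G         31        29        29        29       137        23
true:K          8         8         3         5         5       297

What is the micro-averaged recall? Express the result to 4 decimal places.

0.6304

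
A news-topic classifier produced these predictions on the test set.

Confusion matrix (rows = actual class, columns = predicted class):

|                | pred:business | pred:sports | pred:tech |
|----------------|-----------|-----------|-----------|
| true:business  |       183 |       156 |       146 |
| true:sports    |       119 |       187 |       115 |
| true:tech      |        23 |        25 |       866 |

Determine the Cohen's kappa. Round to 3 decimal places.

Observed agreement pₒ = trace/N = 1236/1820 = 0.6791
Expected agreement pₑ = Σ (rowᵢ·colᵢ)/N² = (485·325 + 421·368 + 914·1127)/1820² = 0.4053
κ = (pₒ − pₑ)/(1 − pₑ) = (0.6791 − 0.4053)/(1 − 0.4053) = 0.460

0.460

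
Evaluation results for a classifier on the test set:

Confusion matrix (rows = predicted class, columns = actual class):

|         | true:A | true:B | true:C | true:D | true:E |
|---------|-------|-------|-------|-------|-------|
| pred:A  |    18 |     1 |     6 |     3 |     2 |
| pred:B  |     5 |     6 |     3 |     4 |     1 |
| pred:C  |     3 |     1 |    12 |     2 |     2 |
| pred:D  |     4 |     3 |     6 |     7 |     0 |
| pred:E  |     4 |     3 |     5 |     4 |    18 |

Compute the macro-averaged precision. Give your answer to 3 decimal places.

Per-class precision (TP/(TP+FP)):
  A: TP=18, FP=1+6+3+2=12 → 18/30 = 0.6000
  B: TP=6, FP=5+3+4+1=13 → 6/19 = 0.3158
  C: TP=12, FP=3+1+2+2=8 → 12/20 = 0.6000
  D: TP=7, FP=4+3+6+0=13 → 7/20 = 0.3500
  E: TP=18, FP=4+3+5+4=16 → 18/34 = 0.5294
Macro-precision = mean = (0.6000 + 0.3158 + 0.6000 + 0.3500 + 0.5294) / 5 = 0.479

0.479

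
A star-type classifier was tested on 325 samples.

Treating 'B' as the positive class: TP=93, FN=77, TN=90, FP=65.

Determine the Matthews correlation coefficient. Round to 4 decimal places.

MCC = (TP·TN − FP·FN) / √((TP+FP)(TP+FN)(TN+FP)(TN+FN))
Numerator = 93·90 − 65·77 = 3365
Denominator = √(158·170·155·167) = √695271100 = 26367.9939
MCC = 3365 / 26367.9939 = 0.1276

0.1276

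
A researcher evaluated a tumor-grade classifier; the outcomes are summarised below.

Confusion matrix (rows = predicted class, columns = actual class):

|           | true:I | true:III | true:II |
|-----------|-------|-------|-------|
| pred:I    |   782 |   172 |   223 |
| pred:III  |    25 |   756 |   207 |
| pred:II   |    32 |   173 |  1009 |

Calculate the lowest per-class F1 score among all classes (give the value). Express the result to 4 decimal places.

0.7238

Per-class F1 score (2·TP/(2·TP+FP+FN)):
  I: TP=782, FP=172+223=395, FN=25+32=57 → 1564/2016 = 0.77579
  III: TP=756, FP=25+207=232, FN=172+173=345 → 1512/2089 = 0.72379
  II: TP=1009, FP=32+173=205, FN=223+207=430 → 2018/2653 = 0.76065
Lowest is class 'III' with F1 score = 0.7238.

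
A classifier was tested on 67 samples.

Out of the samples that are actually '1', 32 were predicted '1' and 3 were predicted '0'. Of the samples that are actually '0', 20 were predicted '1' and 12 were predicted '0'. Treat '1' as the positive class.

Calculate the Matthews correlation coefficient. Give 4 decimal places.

0.3466

MCC = (TP·TN − FP·FN) / √((TP+FP)(TP+FN)(TN+FP)(TN+FN))
Numerator = 32·12 − 20·3 = 324
Denominator = √(52·35·32·15) = √873600 = 934.6657
MCC = 324 / 934.6657 = 0.3466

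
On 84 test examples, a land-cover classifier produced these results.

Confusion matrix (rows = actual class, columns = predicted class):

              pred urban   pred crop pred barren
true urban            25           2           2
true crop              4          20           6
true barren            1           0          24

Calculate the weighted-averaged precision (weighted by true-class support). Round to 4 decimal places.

Per-class precision (TP/(TP+FP)):
  urban: TP=25, FP=4+1=5 → 25/30 = 0.83333
  crop: TP=20, FP=2+0=2 → 20/22 = 0.90909
  barren: TP=24, FP=2+6=8 → 24/32 = 0.75000
Weighted-precision = Σ (supportᵢ/N)·precisionᵢ with N=84: (29/84)·0.83333 + (30/84)·0.90909 + (25/84)·0.75000 = 0.8356

0.8356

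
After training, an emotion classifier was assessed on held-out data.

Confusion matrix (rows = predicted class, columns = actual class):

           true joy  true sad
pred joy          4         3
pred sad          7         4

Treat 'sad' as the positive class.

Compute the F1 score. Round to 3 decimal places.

Precision = TP/(TP+FP) = 4/11 = 0.3636
Recall = TP/(TP+FN) = 4/7 = 0.5714
F1 = 2·TP/(2·TP+FP+FN) = 8/18 = 0.444

0.444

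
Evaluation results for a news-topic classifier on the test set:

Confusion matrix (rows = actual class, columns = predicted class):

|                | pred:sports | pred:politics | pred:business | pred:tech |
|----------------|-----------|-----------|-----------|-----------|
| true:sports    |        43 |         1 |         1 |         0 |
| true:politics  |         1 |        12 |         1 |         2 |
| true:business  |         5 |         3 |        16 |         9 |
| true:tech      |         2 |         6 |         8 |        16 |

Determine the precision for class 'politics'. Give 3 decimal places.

One-vs-rest for 'politics': TP = diagonal; FP = other classes predicted 'politics'; FN = 'politics' predicted as other.
precision = TP/(TP+FP).
politics: TP=12, FP=1+3+6=10 → 12/22 = 0.5455

0.545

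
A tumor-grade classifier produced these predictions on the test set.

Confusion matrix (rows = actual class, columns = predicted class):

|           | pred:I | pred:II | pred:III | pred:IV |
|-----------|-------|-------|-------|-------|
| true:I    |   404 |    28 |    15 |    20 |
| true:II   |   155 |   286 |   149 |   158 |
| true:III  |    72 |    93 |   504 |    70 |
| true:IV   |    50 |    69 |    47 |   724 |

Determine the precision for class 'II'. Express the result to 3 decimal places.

0.601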